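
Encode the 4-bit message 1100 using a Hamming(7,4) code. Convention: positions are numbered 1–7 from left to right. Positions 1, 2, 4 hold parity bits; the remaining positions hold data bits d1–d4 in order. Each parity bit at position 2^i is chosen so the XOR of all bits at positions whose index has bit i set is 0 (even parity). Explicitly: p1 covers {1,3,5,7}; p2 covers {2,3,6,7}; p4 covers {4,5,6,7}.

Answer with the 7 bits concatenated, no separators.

0111100

Place data at non-parity positions: p1 p2 1 p4 1 0 0
p1 (pos 1,3,5,7): XOR of data positions = 1⊕1⊕0 = 0
p2 (pos 2,3,6,7): XOR of data positions = 1⊕0⊕0 = 1
p4 (pos 4,5,6,7): XOR of data positions = 1⊕0⊕0 = 1
Codeword: 0111100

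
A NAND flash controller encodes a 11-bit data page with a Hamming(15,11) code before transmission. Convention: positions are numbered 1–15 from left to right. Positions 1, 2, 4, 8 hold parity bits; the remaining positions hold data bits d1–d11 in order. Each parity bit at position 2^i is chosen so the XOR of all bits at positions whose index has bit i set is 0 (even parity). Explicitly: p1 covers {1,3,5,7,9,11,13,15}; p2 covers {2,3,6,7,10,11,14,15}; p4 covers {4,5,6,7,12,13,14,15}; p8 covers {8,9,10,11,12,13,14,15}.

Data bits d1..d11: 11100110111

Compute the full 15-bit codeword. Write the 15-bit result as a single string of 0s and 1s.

101111010110111

Place data at non-parity positions: p1 p2 1 p4 1 1 0 p8 0 1 1 0 1 1 1
p1 (pos 1,3,5,7,9,11,13,15): XOR of data positions = 1⊕1⊕0⊕0⊕1⊕1⊕1 = 1
p2 (pos 2,3,6,7,10,11,14,15): XOR of data positions = 1⊕1⊕0⊕1⊕1⊕1⊕1 = 0
p4 (pos 4,5,6,7,12,13,14,15): XOR of data positions = 1⊕1⊕0⊕0⊕1⊕1⊕1 = 1
p8 (pos 8,9,10,11,12,13,14,15): XOR of data positions = 0⊕1⊕1⊕0⊕1⊕1⊕1 = 1
Codeword: 101111010110111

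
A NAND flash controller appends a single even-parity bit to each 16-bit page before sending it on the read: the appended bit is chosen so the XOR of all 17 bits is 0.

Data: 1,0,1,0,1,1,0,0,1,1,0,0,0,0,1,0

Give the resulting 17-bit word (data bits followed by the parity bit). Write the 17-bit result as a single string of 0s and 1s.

XOR of the 16 data bits: 1⊕0⊕1⊕0⊕1⊕1⊕0⊕0⊕1⊕1⊕0⊕0⊕0⊕0⊕1⊕0 = 1
Parity bit = 1 (so all 17 bits XOR to 0).

10101100110000101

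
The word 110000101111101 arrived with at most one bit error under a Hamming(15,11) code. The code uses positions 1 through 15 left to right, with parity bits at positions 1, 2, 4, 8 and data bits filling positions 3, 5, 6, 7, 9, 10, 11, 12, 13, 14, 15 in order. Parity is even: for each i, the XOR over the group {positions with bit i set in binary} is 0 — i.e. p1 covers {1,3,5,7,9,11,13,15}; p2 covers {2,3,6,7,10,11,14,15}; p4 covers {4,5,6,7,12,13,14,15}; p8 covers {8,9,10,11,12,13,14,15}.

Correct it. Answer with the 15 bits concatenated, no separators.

100000101111101

s1 (pos 1,3,5,7,9,11,13,15): 1⊕0⊕0⊕1⊕1⊕1⊕1⊕1 = 0
s2 (pos 2,3,6,7,10,11,14,15): 1⊕0⊕0⊕1⊕1⊕1⊕0⊕1 = 1
s4 (pos 4,5,6,7,12,13,14,15): 0⊕0⊕0⊕1⊕1⊕1⊕0⊕1 = 0
s8 (pos 8,9,10,11,12,13,14,15): 0⊕1⊕1⊕1⊕1⊕1⊕0⊕1 = 0
Syndrome s8…s1 = 0010 → error at position 2.
Flip position 2: 110000101111101 → 100000101111101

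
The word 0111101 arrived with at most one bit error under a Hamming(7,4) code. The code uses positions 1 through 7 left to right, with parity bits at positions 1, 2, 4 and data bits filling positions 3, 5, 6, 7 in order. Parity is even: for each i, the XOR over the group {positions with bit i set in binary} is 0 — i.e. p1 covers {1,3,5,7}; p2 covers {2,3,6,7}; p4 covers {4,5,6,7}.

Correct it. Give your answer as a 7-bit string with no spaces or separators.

0111100

s1 (pos 1,3,5,7): 0⊕1⊕1⊕1 = 1
s2 (pos 2,3,6,7): 1⊕1⊕0⊕1 = 1
s4 (pos 4,5,6,7): 1⊕1⊕0⊕1 = 1
Syndrome s4…s1 = 111 → error at position 7.
Flip position 7: 0111101 → 0111100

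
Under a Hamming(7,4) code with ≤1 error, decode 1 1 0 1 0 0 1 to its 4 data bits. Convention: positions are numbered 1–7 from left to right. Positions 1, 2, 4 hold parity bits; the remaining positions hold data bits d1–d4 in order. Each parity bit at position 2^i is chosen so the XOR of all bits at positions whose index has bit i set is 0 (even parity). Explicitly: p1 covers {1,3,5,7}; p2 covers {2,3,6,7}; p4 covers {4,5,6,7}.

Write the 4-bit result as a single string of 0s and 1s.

0001

s1 (pos 1,3,5,7): 1⊕0⊕0⊕1 = 0
s2 (pos 2,3,6,7): 1⊕0⊕0⊕1 = 0
s4 (pos 4,5,6,7): 1⊕0⊕0⊕1 = 0
Syndrome s4…s1 = 000 → no error.
Read data bits from positions 3,5,6,7: 0001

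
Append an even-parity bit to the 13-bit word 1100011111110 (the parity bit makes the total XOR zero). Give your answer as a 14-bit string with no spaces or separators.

XOR of the 13 data bits: 1⊕1⊕0⊕0⊕0⊕1⊕1⊕1⊕1⊕1⊕1⊕1⊕0 = 1
Parity bit = 1 (so all 14 bits XOR to 0).

11000111111101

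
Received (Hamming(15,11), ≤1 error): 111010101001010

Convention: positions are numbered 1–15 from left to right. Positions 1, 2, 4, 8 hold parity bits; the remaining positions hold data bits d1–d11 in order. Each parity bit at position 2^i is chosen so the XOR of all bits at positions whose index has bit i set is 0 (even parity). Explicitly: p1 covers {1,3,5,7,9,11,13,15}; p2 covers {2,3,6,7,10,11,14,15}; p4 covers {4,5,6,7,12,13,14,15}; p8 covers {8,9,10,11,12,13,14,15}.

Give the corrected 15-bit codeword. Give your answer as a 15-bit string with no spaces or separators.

111010100001010

s1 (pos 1,3,5,7,9,11,13,15): 1⊕1⊕1⊕1⊕1⊕0⊕0⊕0 = 1
s2 (pos 2,3,6,7,10,11,14,15): 1⊕1⊕0⊕1⊕0⊕0⊕1⊕0 = 0
s4 (pos 4,5,6,7,12,13,14,15): 0⊕1⊕0⊕1⊕1⊕0⊕1⊕0 = 0
s8 (pos 8,9,10,11,12,13,14,15): 0⊕1⊕0⊕0⊕1⊕0⊕1⊕0 = 1
Syndrome s8…s1 = 1001 → error at position 9.
Flip position 9: 111010101001010 → 111010100001010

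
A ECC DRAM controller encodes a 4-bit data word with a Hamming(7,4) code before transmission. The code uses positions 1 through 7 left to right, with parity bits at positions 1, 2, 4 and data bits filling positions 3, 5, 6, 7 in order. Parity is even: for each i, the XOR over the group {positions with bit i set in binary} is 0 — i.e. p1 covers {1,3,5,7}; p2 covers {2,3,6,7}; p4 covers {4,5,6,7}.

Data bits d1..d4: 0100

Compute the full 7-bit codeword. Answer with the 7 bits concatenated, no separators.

Place data at non-parity positions: p1 p2 0 p4 1 0 0
p1 (pos 1,3,5,7): XOR of data positions = 0⊕1⊕0 = 1
p2 (pos 2,3,6,7): XOR of data positions = 0⊕0⊕0 = 0
p4 (pos 4,5,6,7): XOR of data positions = 1⊕0⊕0 = 1
Codeword: 1001100

1001100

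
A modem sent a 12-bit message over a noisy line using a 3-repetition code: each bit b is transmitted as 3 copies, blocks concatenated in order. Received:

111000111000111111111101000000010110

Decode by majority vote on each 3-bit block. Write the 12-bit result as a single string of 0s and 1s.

Block 1 (111): 3 ones → 1
Block 2 (000): 0 ones → 0
Block 3 (111): 3 ones → 1
Block 4 (000): 0 ones → 0
Block 5 (111): 3 ones → 1
Block 6 (111): 3 ones → 1
Block 7 (111): 3 ones → 1
Block 8 (101): 2 ones → 1
Block 9 (000): 0 ones → 0
Block 10 (000): 0 ones → 0
Block 11 (010): 1 one → 0
Block 12 (110): 2 ones → 1

101011110001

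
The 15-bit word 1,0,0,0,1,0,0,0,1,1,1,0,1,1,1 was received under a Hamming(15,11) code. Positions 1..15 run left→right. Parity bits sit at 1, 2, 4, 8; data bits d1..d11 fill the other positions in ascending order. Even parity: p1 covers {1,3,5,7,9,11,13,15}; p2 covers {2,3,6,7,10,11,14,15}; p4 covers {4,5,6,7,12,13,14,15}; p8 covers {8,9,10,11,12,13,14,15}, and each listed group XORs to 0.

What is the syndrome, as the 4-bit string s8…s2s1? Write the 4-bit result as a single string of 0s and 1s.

s1 (pos 1,3,5,7,9,11,13,15): 1⊕0⊕1⊕0⊕1⊕1⊕1⊕1 = 0
s2 (pos 2,3,6,7,10,11,14,15): 0⊕0⊕0⊕0⊕1⊕1⊕1⊕1 = 0
s4 (pos 4,5,6,7,12,13,14,15): 0⊕1⊕0⊕0⊕0⊕1⊕1⊕1 = 0
s8 (pos 8,9,10,11,12,13,14,15): 0⊕1⊕1⊕1⊕0⊕1⊕1⊕1 = 0
Syndrome s8…s1 = 0000 → no error.

0000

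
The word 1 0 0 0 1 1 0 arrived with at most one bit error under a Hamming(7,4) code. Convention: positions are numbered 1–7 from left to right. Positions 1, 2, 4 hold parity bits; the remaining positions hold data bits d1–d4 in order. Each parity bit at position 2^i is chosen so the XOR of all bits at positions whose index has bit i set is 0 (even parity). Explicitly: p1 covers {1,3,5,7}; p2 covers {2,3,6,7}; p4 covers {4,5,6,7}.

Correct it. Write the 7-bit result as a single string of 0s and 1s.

1100110

s1 (pos 1,3,5,7): 1⊕0⊕1⊕0 = 0
s2 (pos 2,3,6,7): 0⊕0⊕1⊕0 = 1
s4 (pos 4,5,6,7): 0⊕1⊕1⊕0 = 0
Syndrome s4…s1 = 010 → error at position 2.
Flip position 2: 1000110 → 1100110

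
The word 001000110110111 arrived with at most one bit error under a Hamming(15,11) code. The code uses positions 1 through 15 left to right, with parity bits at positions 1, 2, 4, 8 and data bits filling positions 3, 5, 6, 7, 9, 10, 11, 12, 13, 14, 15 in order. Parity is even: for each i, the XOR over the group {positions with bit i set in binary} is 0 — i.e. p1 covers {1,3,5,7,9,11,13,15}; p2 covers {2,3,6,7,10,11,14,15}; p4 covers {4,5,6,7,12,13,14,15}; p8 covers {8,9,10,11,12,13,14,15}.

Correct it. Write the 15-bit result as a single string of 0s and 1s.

101000110110111

s1 (pos 1,3,5,7,9,11,13,15): 0⊕1⊕0⊕1⊕0⊕1⊕1⊕1 = 1
s2 (pos 2,3,6,7,10,11,14,15): 0⊕1⊕0⊕1⊕1⊕1⊕1⊕1 = 0
s4 (pos 4,5,6,7,12,13,14,15): 0⊕0⊕0⊕1⊕0⊕1⊕1⊕1 = 0
s8 (pos 8,9,10,11,12,13,14,15): 1⊕0⊕1⊕1⊕0⊕1⊕1⊕1 = 0
Syndrome s8…s1 = 0001 → error at position 1.
Flip position 1: 001000110110111 → 101000110110111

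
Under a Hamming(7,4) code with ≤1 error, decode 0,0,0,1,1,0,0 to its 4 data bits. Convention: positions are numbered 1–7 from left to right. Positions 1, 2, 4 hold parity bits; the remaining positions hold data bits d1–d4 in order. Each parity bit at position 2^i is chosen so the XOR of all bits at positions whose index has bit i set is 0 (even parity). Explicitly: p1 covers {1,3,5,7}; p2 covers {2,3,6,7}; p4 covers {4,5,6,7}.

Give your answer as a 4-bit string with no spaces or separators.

s1 (pos 1,3,5,7): 0⊕0⊕1⊕0 = 1
s2 (pos 2,3,6,7): 0⊕0⊕0⊕0 = 0
s4 (pos 4,5,6,7): 1⊕1⊕0⊕0 = 0
Syndrome s4…s1 = 001 → error at position 1.
Flip position 1: 0001100 → 1001100
Read data bits from positions 3,5,6,7: 0100

0100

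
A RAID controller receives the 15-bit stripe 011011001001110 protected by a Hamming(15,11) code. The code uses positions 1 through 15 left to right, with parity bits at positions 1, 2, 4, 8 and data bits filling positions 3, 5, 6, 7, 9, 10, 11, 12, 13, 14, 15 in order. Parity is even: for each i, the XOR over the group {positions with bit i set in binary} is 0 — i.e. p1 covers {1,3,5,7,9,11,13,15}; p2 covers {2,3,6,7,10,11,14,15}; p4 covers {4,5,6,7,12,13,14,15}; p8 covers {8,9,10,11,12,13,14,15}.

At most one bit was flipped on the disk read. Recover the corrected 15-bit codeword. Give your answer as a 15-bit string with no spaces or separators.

s1 (pos 1,3,5,7,9,11,13,15): 0⊕1⊕1⊕0⊕1⊕0⊕1⊕0 = 0
s2 (pos 2,3,6,7,10,11,14,15): 1⊕1⊕1⊕0⊕0⊕0⊕1⊕0 = 0
s4 (pos 4,5,6,7,12,13,14,15): 0⊕1⊕1⊕0⊕1⊕1⊕1⊕0 = 1
s8 (pos 8,9,10,11,12,13,14,15): 0⊕1⊕0⊕0⊕1⊕1⊕1⊕0 = 0
Syndrome s8…s1 = 0100 → error at position 4.
Flip position 4: 011011001001110 → 011111001001110

011111001001110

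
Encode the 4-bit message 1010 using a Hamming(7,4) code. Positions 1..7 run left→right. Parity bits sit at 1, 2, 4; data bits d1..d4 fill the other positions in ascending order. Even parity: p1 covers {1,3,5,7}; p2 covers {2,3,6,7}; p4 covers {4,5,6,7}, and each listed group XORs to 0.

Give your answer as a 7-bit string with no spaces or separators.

Place data at non-parity positions: p1 p2 1 p4 0 1 0
p1 (pos 1,3,5,7): XOR of data positions = 1⊕0⊕0 = 1
p2 (pos 2,3,6,7): XOR of data positions = 1⊕1⊕0 = 0
p4 (pos 4,5,6,7): XOR of data positions = 0⊕1⊕0 = 1
Codeword: 1011010

1011010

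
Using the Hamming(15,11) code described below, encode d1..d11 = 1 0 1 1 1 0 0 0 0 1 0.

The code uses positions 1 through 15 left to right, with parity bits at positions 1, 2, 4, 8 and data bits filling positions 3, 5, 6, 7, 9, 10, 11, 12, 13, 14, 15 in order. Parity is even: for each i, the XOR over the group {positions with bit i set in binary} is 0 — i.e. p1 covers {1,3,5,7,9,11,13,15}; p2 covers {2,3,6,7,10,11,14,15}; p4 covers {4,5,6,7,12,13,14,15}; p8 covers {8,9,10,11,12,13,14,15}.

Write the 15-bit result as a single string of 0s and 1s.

101101101000010

Place data at non-parity positions: p1 p2 1 p4 0 1 1 p8 1 0 0 0 0 1 0
p1 (pos 1,3,5,7,9,11,13,15): XOR of data positions = 1⊕0⊕1⊕1⊕0⊕0⊕0 = 1
p2 (pos 2,3,6,7,10,11,14,15): XOR of data positions = 1⊕1⊕1⊕0⊕0⊕1⊕0 = 0
p4 (pos 4,5,6,7,12,13,14,15): XOR of data positions = 0⊕1⊕1⊕0⊕0⊕1⊕0 = 1
p8 (pos 8,9,10,11,12,13,14,15): XOR of data positions = 1⊕0⊕0⊕0⊕0⊕1⊕0 = 0
Codeword: 101101101000010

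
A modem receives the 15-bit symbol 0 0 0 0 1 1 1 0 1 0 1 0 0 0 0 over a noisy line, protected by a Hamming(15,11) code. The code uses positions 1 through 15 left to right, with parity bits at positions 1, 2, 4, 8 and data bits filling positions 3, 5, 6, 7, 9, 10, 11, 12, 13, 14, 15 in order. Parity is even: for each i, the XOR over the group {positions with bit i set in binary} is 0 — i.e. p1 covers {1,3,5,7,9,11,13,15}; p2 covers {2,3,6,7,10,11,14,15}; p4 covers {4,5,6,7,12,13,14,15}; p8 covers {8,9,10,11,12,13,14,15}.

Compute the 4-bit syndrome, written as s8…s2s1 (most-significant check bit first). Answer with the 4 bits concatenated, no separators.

0110

s1 (pos 1,3,5,7,9,11,13,15): 0⊕0⊕1⊕1⊕1⊕1⊕0⊕0 = 0
s2 (pos 2,3,6,7,10,11,14,15): 0⊕0⊕1⊕1⊕0⊕1⊕0⊕0 = 1
s4 (pos 4,5,6,7,12,13,14,15): 0⊕1⊕1⊕1⊕0⊕0⊕0⊕0 = 1
s8 (pos 8,9,10,11,12,13,14,15): 0⊕1⊕0⊕1⊕0⊕0⊕0⊕0 = 0
Syndrome s8…s1 = 0110 → error at position 6.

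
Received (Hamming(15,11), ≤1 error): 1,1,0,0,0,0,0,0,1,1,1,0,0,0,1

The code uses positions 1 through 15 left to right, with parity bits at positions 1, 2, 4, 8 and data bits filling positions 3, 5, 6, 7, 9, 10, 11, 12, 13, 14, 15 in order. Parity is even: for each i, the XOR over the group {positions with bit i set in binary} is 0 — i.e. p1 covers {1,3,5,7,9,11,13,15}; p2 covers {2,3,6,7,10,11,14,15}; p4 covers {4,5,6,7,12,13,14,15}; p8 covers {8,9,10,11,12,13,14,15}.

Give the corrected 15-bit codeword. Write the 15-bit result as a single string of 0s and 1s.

s1 (pos 1,3,5,7,9,11,13,15): 1⊕0⊕0⊕0⊕1⊕1⊕0⊕1 = 0
s2 (pos 2,3,6,7,10,11,14,15): 1⊕0⊕0⊕0⊕1⊕1⊕0⊕1 = 0
s4 (pos 4,5,6,7,12,13,14,15): 0⊕0⊕0⊕0⊕0⊕0⊕0⊕1 = 1
s8 (pos 8,9,10,11,12,13,14,15): 0⊕1⊕1⊕1⊕0⊕0⊕0⊕1 = 0
Syndrome s8…s1 = 0100 → error at position 4.
Flip position 4: 110000001110001 → 110100001110001

110100001110001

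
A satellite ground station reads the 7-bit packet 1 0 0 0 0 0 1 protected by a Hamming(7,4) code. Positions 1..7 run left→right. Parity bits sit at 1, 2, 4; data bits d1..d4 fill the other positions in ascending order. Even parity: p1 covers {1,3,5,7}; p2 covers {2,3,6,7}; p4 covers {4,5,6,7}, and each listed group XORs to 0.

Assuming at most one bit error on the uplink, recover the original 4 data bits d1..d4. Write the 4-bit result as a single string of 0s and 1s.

0011

s1 (pos 1,3,5,7): 1⊕0⊕0⊕1 = 0
s2 (pos 2,3,6,7): 0⊕0⊕0⊕1 = 1
s4 (pos 4,5,6,7): 0⊕0⊕0⊕1 = 1
Syndrome s4…s1 = 110 → error at position 6.
Flip position 6: 1000001 → 1000011
Read data bits from positions 3,5,6,7: 0011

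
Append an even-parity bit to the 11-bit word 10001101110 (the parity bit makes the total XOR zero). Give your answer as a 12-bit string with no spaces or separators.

XOR of the 11 data bits: 1⊕0⊕0⊕0⊕1⊕1⊕0⊕1⊕1⊕1⊕0 = 0
Parity bit = 0 (so all 12 bits XOR to 0).

100011011100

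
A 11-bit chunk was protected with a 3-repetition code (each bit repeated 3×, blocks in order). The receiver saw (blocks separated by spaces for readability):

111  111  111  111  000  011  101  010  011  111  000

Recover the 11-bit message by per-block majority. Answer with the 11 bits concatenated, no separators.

Block 1 (111): 3 ones → 1
Block 2 (111): 3 ones → 1
Block 3 (111): 3 ones → 1
Block 4 (111): 3 ones → 1
Block 5 (000): 0 ones → 0
Block 6 (011): 2 ones → 1
Block 7 (101): 2 ones → 1
Block 8 (010): 1 one → 0
Block 9 (011): 2 ones → 1
Block 10 (111): 3 ones → 1
Block 11 (000): 0 ones → 0

11110110110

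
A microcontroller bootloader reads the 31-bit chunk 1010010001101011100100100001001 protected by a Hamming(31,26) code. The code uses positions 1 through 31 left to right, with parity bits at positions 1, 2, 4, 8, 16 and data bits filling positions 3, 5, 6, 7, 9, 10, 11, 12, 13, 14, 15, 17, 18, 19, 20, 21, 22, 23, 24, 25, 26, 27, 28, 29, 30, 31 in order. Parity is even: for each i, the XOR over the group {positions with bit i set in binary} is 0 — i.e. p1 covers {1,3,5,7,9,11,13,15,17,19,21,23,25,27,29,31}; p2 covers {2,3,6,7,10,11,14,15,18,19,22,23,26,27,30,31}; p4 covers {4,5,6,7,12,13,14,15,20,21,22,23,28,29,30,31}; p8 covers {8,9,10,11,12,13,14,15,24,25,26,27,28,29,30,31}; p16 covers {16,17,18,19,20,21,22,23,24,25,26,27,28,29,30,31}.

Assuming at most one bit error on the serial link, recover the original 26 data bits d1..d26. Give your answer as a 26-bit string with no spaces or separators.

s1 (pos 1,3,5,7,9,11,13,15,17,19,21,23,25,27,29,31): 1⊕1⊕0⊕0⊕0⊕1⊕1⊕1⊕1⊕0⊕0⊕1⊕0⊕0⊕0⊕1 = 0
s2 (pos 2,3,6,7,10,11,14,15,18,19,22,23,26,27,30,31): 0⊕1⊕1⊕0⊕1⊕1⊕0⊕1⊕0⊕0⊕0⊕1⊕0⊕0⊕0⊕1 = 1
s4 (pos 4,5,6,7,12,13,14,15,20,21,22,23,28,29,30,31): 0⊕0⊕1⊕0⊕0⊕1⊕0⊕1⊕1⊕0⊕0⊕1⊕1⊕0⊕0⊕1 = 1
s8 (pos 8,9,10,11,12,13,14,15,24,25,26,27,28,29,30,31): 0⊕0⊕1⊕1⊕0⊕1⊕0⊕1⊕0⊕0⊕0⊕0⊕1⊕0⊕0⊕1 = 0
s16 (pos 16,17,18,19,20,21,22,23,24,25,26,27,28,29,30,31): 1⊕1⊕0⊕0⊕1⊕0⊕0⊕1⊕0⊕0⊕0⊕0⊕1⊕0⊕0⊕1 = 0
Syndrome s16…s1 = 00110 → error at position 6.
Flip position 6: 1010010001101011100100100001001 → 1010000001101011100100100001001
Read data bits from positions 3,5,6,7,9,10,11,12,13,14,15,17,18,19,20,21,22,23,24,25,26,27,28,29,30,31: 10000110101100100100001001

10000110101100100100001001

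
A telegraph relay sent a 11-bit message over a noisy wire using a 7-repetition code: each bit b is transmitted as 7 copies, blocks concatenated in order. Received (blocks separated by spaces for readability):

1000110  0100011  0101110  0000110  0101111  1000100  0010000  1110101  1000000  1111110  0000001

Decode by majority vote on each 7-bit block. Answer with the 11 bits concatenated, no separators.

00101001010

Block 1 (1000110): 3 ones → 0
Block 2 (0100011): 3 ones → 0
Block 3 (0101110): 4 ones → 1
Block 4 (0000110): 2 ones → 0
Block 5 (0101111): 5 ones → 1
Block 6 (1000100): 2 ones → 0
Block 7 (0010000): 1 one → 0
Block 8 (1110101): 5 ones → 1
Block 9 (1000000): 1 one → 0
Block 10 (1111110): 6 ones → 1
Block 11 (0000001): 1 one → 0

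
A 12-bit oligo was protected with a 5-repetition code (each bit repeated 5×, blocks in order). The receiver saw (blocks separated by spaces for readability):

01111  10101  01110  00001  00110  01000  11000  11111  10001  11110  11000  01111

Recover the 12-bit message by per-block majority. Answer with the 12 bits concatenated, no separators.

111000010101

Block 1 (01111): 4 ones → 1
Block 2 (10101): 3 ones → 1
Block 3 (01110): 3 ones → 1
Block 4 (00001): 1 one → 0
Block 5 (00110): 2 ones → 0
Block 6 (01000): 1 one → 0
Block 7 (11000): 2 ones → 0
Block 8 (11111): 5 ones → 1
Block 9 (10001): 2 ones → 0
Block 10 (11110): 4 ones → 1
Block 11 (11000): 2 ones → 0
Block 12 (01111): 4 ones → 1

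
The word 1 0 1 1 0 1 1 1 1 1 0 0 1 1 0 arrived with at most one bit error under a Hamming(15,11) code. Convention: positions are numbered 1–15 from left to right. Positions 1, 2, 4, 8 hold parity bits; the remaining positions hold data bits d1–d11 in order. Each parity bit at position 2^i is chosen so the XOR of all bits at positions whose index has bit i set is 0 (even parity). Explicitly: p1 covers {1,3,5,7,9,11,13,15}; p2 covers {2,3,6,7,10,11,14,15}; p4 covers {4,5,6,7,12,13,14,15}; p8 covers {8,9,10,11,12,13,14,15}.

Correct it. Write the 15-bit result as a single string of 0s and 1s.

101101111100111

s1 (pos 1,3,5,7,9,11,13,15): 1⊕1⊕0⊕1⊕1⊕0⊕1⊕0 = 1
s2 (pos 2,3,6,7,10,11,14,15): 0⊕1⊕1⊕1⊕1⊕0⊕1⊕0 = 1
s4 (pos 4,5,6,7,12,13,14,15): 1⊕0⊕1⊕1⊕0⊕1⊕1⊕0 = 1
s8 (pos 8,9,10,11,12,13,14,15): 1⊕1⊕1⊕0⊕0⊕1⊕1⊕0 = 1
Syndrome s8…s1 = 1111 → error at position 15.
Flip position 15: 101101111100110 → 101101111100111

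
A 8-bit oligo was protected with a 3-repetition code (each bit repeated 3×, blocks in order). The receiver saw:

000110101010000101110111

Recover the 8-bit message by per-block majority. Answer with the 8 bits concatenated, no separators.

01100111

Block 1 (000): 0 ones → 0
Block 2 (110): 2 ones → 1
Block 3 (101): 2 ones → 1
Block 4 (010): 1 one → 0
Block 5 (000): 0 ones → 0
Block 6 (101): 2 ones → 1
Block 7 (110): 2 ones → 1
Block 8 (111): 3 ones → 1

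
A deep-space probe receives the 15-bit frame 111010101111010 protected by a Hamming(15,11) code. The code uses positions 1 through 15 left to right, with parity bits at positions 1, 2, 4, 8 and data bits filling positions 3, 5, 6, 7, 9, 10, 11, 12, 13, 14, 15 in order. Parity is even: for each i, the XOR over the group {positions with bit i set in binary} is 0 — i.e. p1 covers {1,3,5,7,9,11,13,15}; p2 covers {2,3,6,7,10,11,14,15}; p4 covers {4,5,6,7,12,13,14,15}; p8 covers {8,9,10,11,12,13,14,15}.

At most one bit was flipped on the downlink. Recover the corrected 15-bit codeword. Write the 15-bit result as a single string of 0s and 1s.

111010111111010

s1 (pos 1,3,5,7,9,11,13,15): 1⊕1⊕1⊕1⊕1⊕1⊕0⊕0 = 0
s2 (pos 2,3,6,7,10,11,14,15): 1⊕1⊕0⊕1⊕1⊕1⊕1⊕0 = 0
s4 (pos 4,5,6,7,12,13,14,15): 0⊕1⊕0⊕1⊕1⊕0⊕1⊕0 = 0
s8 (pos 8,9,10,11,12,13,14,15): 0⊕1⊕1⊕1⊕1⊕0⊕1⊕0 = 1
Syndrome s8…s1 = 1000 → error at position 8.
Flip position 8: 111010101111010 → 111010111111010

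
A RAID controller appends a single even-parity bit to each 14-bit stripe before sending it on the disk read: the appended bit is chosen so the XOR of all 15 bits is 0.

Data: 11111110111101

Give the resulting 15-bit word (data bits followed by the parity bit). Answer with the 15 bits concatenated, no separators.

111111101111010

XOR of the 14 data bits: 1⊕1⊕1⊕1⊕1⊕1⊕1⊕0⊕1⊕1⊕1⊕1⊕0⊕1 = 0
Parity bit = 0 (so all 15 bits XOR to 0).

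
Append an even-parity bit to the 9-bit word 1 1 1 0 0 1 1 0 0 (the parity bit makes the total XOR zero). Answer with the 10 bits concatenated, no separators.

XOR of the 9 data bits: 1⊕1⊕1⊕0⊕0⊕1⊕1⊕0⊕0 = 1
Parity bit = 1 (so all 10 bits XOR to 0).

1110011001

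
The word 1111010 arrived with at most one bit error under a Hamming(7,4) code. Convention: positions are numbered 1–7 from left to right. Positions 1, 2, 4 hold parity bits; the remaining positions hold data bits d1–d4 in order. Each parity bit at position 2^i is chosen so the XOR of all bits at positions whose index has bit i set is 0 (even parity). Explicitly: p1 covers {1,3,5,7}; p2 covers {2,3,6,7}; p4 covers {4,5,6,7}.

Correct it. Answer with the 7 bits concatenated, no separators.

1011010

s1 (pos 1,3,5,7): 1⊕1⊕0⊕0 = 0
s2 (pos 2,3,6,7): 1⊕1⊕1⊕0 = 1
s4 (pos 4,5,6,7): 1⊕0⊕1⊕0 = 0
Syndrome s4…s1 = 010 → error at position 2.
Flip position 2: 1111010 → 1011010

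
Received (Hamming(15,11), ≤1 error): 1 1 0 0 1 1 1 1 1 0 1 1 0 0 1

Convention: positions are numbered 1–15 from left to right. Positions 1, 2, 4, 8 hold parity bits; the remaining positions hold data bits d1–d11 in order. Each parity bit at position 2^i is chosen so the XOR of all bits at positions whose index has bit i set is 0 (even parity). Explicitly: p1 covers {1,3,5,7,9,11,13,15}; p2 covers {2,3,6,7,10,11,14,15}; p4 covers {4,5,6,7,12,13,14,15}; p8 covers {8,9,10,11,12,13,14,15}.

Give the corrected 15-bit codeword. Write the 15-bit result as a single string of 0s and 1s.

110011111011011

s1 (pos 1,3,5,7,9,11,13,15): 1⊕0⊕1⊕1⊕1⊕1⊕0⊕1 = 0
s2 (pos 2,3,6,7,10,11,14,15): 1⊕0⊕1⊕1⊕0⊕1⊕0⊕1 = 1
s4 (pos 4,5,6,7,12,13,14,15): 0⊕1⊕1⊕1⊕1⊕0⊕0⊕1 = 1
s8 (pos 8,9,10,11,12,13,14,15): 1⊕1⊕0⊕1⊕1⊕0⊕0⊕1 = 1
Syndrome s8…s1 = 1110 → error at position 14.
Flip position 14: 110011111011001 → 110011111011011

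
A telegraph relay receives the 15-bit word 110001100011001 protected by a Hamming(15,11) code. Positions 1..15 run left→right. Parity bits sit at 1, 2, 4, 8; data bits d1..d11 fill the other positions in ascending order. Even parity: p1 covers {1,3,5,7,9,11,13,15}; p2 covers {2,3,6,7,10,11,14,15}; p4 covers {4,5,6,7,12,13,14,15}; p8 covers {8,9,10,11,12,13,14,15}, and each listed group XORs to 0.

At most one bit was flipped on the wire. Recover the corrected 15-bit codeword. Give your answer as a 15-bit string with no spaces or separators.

110001100111001

s1 (pos 1,3,5,7,9,11,13,15): 1⊕0⊕0⊕1⊕0⊕1⊕0⊕1 = 0
s2 (pos 2,3,6,7,10,11,14,15): 1⊕0⊕1⊕1⊕0⊕1⊕0⊕1 = 1
s4 (pos 4,5,6,7,12,13,14,15): 0⊕0⊕1⊕1⊕1⊕0⊕0⊕1 = 0
s8 (pos 8,9,10,11,12,13,14,15): 0⊕0⊕0⊕1⊕1⊕0⊕0⊕1 = 1
Syndrome s8…s1 = 1010 → error at position 10.
Flip position 10: 110001100011001 → 110001100111001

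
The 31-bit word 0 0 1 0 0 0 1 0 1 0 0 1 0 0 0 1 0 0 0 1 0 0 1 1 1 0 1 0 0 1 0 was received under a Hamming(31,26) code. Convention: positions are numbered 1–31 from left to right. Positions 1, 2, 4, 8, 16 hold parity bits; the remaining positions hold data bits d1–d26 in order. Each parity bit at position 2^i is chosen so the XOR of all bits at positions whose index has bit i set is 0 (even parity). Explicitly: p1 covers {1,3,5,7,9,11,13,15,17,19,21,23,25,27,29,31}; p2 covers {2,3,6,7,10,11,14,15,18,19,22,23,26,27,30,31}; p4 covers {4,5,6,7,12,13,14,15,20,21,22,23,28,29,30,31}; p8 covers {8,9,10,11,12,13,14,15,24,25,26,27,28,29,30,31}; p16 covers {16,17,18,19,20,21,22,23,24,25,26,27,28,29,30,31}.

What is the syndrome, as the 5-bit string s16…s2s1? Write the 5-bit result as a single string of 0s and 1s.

10110

s1 (pos 1,3,5,7,9,11,13,15,17,19,21,23,25,27,29,31): 0⊕1⊕0⊕1⊕1⊕0⊕0⊕0⊕0⊕0⊕0⊕1⊕1⊕1⊕0⊕0 = 0
s2 (pos 2,3,6,7,10,11,14,15,18,19,22,23,26,27,30,31): 0⊕1⊕0⊕1⊕0⊕0⊕0⊕0⊕0⊕0⊕0⊕1⊕0⊕1⊕1⊕0 = 1
s4 (pos 4,5,6,7,12,13,14,15,20,21,22,23,28,29,30,31): 0⊕0⊕0⊕1⊕1⊕0⊕0⊕0⊕1⊕0⊕0⊕1⊕0⊕0⊕1⊕0 = 1
s8 (pos 8,9,10,11,12,13,14,15,24,25,26,27,28,29,30,31): 0⊕1⊕0⊕0⊕1⊕0⊕0⊕0⊕1⊕1⊕0⊕1⊕0⊕0⊕1⊕0 = 0
s16 (pos 16,17,18,19,20,21,22,23,24,25,26,27,28,29,30,31): 1⊕0⊕0⊕0⊕1⊕0⊕0⊕1⊕1⊕1⊕0⊕1⊕0⊕0⊕1⊕0 = 1
Syndrome s16…s1 = 10110 → error at position 22.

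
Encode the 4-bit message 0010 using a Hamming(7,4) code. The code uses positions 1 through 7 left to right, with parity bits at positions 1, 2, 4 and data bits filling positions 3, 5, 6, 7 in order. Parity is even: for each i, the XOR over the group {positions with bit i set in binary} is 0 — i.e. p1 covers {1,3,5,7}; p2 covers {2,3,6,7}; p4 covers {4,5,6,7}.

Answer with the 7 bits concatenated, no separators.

Place data at non-parity positions: p1 p2 0 p4 0 1 0
p1 (pos 1,3,5,7): XOR of data positions = 0⊕0⊕0 = 0
p2 (pos 2,3,6,7): XOR of data positions = 0⊕1⊕0 = 1
p4 (pos 4,5,6,7): XOR of data positions = 0⊕1⊕0 = 1
Codeword: 0101010

0101010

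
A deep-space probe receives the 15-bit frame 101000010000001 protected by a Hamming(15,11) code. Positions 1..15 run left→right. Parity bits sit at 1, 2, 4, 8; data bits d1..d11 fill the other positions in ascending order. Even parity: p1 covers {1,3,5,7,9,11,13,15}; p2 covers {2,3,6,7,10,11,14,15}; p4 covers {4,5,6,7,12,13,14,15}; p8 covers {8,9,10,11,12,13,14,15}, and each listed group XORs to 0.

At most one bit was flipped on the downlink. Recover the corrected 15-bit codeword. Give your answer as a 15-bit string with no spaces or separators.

s1 (pos 1,3,5,7,9,11,13,15): 1⊕1⊕0⊕0⊕0⊕0⊕0⊕1 = 1
s2 (pos 2,3,6,7,10,11,14,15): 0⊕1⊕0⊕0⊕0⊕0⊕0⊕1 = 0
s4 (pos 4,5,6,7,12,13,14,15): 0⊕0⊕0⊕0⊕0⊕0⊕0⊕1 = 1
s8 (pos 8,9,10,11,12,13,14,15): 1⊕0⊕0⊕0⊕0⊕0⊕0⊕1 = 0
Syndrome s8…s1 = 0101 → error at position 5.
Flip position 5: 101000010000001 → 101010010000001

101010010000001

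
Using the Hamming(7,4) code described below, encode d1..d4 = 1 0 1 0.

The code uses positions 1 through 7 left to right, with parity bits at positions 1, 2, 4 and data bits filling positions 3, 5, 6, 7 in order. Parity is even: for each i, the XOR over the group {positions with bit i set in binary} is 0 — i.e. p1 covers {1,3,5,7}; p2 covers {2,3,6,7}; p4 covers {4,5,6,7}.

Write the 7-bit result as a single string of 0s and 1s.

1011010

Place data at non-parity positions: p1 p2 1 p4 0 1 0
p1 (pos 1,3,5,7): XOR of data positions = 1⊕0⊕0 = 1
p2 (pos 2,3,6,7): XOR of data positions = 1⊕1⊕0 = 0
p4 (pos 4,5,6,7): XOR of data positions = 0⊕1⊕0 = 1
Codeword: 1011010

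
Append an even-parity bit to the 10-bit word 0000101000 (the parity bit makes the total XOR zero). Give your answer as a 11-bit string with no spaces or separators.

00001010000

XOR of the 10 data bits: 0⊕0⊕0⊕0⊕1⊕0⊕1⊕0⊕0⊕0 = 0
Parity bit = 0 (so all 11 bits XOR to 0).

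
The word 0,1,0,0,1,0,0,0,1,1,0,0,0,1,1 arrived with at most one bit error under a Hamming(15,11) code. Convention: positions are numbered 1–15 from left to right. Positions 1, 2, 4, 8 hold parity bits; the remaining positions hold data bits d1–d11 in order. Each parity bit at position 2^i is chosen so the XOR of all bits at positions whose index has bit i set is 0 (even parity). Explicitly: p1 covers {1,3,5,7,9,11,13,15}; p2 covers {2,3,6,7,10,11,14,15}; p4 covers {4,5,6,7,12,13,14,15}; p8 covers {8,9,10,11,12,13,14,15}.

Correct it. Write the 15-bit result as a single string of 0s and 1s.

010000001100011

s1 (pos 1,3,5,7,9,11,13,15): 0⊕0⊕1⊕0⊕1⊕0⊕0⊕1 = 1
s2 (pos 2,3,6,7,10,11,14,15): 1⊕0⊕0⊕0⊕1⊕0⊕1⊕1 = 0
s4 (pos 4,5,6,7,12,13,14,15): 0⊕1⊕0⊕0⊕0⊕0⊕1⊕1 = 1
s8 (pos 8,9,10,11,12,13,14,15): 0⊕1⊕1⊕0⊕0⊕0⊕1⊕1 = 0
Syndrome s8…s1 = 0101 → error at position 5.
Flip position 5: 010010001100011 → 010000001100011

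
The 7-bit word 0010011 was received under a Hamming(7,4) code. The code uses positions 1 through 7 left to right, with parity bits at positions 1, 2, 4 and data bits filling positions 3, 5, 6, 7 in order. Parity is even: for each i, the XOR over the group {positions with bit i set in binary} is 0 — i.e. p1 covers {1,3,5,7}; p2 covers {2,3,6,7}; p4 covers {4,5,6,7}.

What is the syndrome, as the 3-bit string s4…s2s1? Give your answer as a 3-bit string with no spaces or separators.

010

s1 (pos 1,3,5,7): 0⊕1⊕0⊕1 = 0
s2 (pos 2,3,6,7): 0⊕1⊕1⊕1 = 1
s4 (pos 4,5,6,7): 0⊕0⊕1⊕1 = 0
Syndrome s4…s1 = 010 → error at position 2.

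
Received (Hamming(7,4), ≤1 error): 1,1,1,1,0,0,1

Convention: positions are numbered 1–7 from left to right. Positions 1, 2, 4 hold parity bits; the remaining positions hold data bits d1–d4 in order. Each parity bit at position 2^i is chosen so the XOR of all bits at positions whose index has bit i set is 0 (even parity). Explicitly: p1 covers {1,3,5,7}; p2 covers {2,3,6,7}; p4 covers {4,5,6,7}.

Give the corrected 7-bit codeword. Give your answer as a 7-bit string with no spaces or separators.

1101001

s1 (pos 1,3,5,7): 1⊕1⊕0⊕1 = 1
s2 (pos 2,3,6,7): 1⊕1⊕0⊕1 = 1
s4 (pos 4,5,6,7): 1⊕0⊕0⊕1 = 0
Syndrome s4…s1 = 011 → error at position 3.
Flip position 3: 1111001 → 1101001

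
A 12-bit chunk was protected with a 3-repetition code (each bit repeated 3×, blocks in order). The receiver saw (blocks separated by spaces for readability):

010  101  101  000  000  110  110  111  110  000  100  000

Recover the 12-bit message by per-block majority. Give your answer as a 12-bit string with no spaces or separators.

Block 1 (010): 1 one → 0
Block 2 (101): 2 ones → 1
Block 3 (101): 2 ones → 1
Block 4 (000): 0 ones → 0
Block 5 (000): 0 ones → 0
Block 6 (110): 2 ones → 1
Block 7 (110): 2 ones → 1
Block 8 (111): 3 ones → 1
Block 9 (110): 2 ones → 1
Block 10 (000): 0 ones → 0
Block 11 (100): 1 one → 0
Block 12 (000): 0 ones → 0

011001111000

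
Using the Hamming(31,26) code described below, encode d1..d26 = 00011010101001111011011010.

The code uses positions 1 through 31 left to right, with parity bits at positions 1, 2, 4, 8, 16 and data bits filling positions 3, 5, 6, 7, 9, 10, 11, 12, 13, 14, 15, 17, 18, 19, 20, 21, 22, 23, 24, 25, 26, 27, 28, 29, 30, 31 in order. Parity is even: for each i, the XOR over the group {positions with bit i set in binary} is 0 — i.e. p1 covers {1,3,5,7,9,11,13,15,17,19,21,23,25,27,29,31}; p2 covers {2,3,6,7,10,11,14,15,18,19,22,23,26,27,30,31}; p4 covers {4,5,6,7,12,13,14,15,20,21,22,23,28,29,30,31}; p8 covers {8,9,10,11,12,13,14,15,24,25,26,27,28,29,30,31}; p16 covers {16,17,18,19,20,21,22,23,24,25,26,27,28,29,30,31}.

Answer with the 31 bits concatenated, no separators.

1100001110101011001111011011010

Place data at non-parity positions: p1 p2 0 p4 0 0 1 p8 1 0 1 0 1 0 1 p16 0 0 1 1 1 1 0 1 1 0 1 1 0 1 0
p1 (pos 1,3,5,7,9,11,13,15,17,19,21,23,25,27,29,31): XOR of data positions = 0⊕0⊕1⊕1⊕1⊕1⊕1⊕0⊕1⊕1⊕0⊕1⊕1⊕0⊕0 = 1
p2 (pos 2,3,6,7,10,11,14,15,18,19,22,23,26,27,30,31): XOR of data positions = 0⊕0⊕1⊕0⊕1⊕0⊕1⊕0⊕1⊕1⊕0⊕0⊕1⊕1⊕0 = 1
p4 (pos 4,5,6,7,12,13,14,15,20,21,22,23,28,29,30,31): XOR of data positions = 0⊕0⊕1⊕0⊕1⊕0⊕1⊕1⊕1⊕1⊕0⊕1⊕0⊕1⊕0 = 0
p8 (pos 8,9,10,11,12,13,14,15,24,25,26,27,28,29,30,31): XOR of data positions = 1⊕0⊕1⊕0⊕1⊕0⊕1⊕1⊕1⊕0⊕1⊕1⊕0⊕1⊕0 = 1
p16 (pos 16,17,18,19,20,21,22,23,24,25,26,27,28,29,30,31): XOR of data positions = 0⊕0⊕1⊕1⊕1⊕1⊕0⊕1⊕1⊕0⊕1⊕1⊕0⊕1⊕0 = 1
Codeword: 1100001110101011001111011011010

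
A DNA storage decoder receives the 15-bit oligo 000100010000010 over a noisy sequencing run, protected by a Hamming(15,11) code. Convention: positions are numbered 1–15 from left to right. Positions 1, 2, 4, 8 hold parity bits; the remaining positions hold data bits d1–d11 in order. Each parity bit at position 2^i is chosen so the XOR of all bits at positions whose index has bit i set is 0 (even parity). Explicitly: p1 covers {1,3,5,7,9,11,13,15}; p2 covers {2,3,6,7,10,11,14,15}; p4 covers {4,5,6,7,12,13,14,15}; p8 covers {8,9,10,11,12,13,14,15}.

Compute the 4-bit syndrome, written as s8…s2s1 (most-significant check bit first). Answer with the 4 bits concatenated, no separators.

s1 (pos 1,3,5,7,9,11,13,15): 0⊕0⊕0⊕0⊕0⊕0⊕0⊕0 = 0
s2 (pos 2,3,6,7,10,11,14,15): 0⊕0⊕0⊕0⊕0⊕0⊕1⊕0 = 1
s4 (pos 4,5,6,7,12,13,14,15): 1⊕0⊕0⊕0⊕0⊕0⊕1⊕0 = 0
s8 (pos 8,9,10,11,12,13,14,15): 1⊕0⊕0⊕0⊕0⊕0⊕1⊕0 = 0
Syndrome s8…s1 = 0010 → error at position 2.

0010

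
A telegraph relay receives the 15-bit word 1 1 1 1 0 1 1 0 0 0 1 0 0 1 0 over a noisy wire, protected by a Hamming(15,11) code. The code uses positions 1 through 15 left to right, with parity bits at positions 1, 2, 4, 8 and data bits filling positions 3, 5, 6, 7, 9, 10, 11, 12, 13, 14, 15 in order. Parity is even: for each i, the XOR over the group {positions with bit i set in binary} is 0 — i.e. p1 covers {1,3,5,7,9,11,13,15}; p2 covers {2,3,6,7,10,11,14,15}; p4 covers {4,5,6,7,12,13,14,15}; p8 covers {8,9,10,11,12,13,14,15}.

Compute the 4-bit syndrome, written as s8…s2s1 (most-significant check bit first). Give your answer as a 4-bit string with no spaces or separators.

s1 (pos 1,3,5,7,9,11,13,15): 1⊕1⊕0⊕1⊕0⊕1⊕0⊕0 = 0
s2 (pos 2,3,6,7,10,11,14,15): 1⊕1⊕1⊕1⊕0⊕1⊕1⊕0 = 0
s4 (pos 4,5,6,7,12,13,14,15): 1⊕0⊕1⊕1⊕0⊕0⊕1⊕0 = 0
s8 (pos 8,9,10,11,12,13,14,15): 0⊕0⊕0⊕1⊕0⊕0⊕1⊕0 = 0
Syndrome s8…s1 = 0000 → no error.

0000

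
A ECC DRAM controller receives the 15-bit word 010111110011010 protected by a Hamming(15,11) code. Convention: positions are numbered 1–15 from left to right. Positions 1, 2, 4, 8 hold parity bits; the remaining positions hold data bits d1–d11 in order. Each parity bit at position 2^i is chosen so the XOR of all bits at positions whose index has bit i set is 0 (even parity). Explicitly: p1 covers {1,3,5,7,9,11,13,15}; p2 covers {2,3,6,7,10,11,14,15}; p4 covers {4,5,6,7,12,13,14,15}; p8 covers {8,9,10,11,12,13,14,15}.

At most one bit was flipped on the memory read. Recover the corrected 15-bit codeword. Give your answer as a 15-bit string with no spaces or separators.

s1 (pos 1,3,5,7,9,11,13,15): 0⊕0⊕1⊕1⊕0⊕1⊕0⊕0 = 1
s2 (pos 2,3,6,7,10,11,14,15): 1⊕0⊕1⊕1⊕0⊕1⊕1⊕0 = 1
s4 (pos 4,5,6,7,12,13,14,15): 1⊕1⊕1⊕1⊕1⊕0⊕1⊕0 = 0
s8 (pos 8,9,10,11,12,13,14,15): 1⊕0⊕0⊕1⊕1⊕0⊕1⊕0 = 0
Syndrome s8…s1 = 0011 → error at position 3.
Flip position 3: 010111110011010 → 011111110011010

011111110011010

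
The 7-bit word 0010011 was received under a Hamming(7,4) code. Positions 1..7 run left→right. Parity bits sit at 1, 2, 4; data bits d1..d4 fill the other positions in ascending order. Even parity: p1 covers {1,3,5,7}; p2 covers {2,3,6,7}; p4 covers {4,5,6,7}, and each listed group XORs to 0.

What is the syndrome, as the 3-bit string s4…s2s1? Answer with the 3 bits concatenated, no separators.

s1 (pos 1,3,5,7): 0⊕1⊕0⊕1 = 0
s2 (pos 2,3,6,7): 0⊕1⊕1⊕1 = 1
s4 (pos 4,5,6,7): 0⊕0⊕1⊕1 = 0
Syndrome s4…s1 = 010 → error at position 2.

010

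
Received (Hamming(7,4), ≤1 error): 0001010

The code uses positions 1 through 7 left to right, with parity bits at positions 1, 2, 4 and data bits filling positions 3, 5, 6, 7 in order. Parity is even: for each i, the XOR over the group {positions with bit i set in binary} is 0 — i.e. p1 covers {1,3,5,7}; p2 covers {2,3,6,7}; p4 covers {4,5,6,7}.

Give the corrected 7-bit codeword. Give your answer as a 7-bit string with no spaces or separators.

s1 (pos 1,3,5,7): 0⊕0⊕0⊕0 = 0
s2 (pos 2,3,6,7): 0⊕0⊕1⊕0 = 1
s4 (pos 4,5,6,7): 1⊕0⊕1⊕0 = 0
Syndrome s4…s1 = 010 → error at position 2.
Flip position 2: 0001010 → 0101010

0101010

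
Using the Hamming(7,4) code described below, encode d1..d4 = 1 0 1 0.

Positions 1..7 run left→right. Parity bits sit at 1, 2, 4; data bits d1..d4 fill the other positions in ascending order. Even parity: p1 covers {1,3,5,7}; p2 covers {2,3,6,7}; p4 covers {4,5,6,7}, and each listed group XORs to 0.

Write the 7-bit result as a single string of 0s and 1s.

Place data at non-parity positions: p1 p2 1 p4 0 1 0
p1 (pos 1,3,5,7): XOR of data positions = 1⊕0⊕0 = 1
p2 (pos 2,3,6,7): XOR of data positions = 1⊕1⊕0 = 0
p4 (pos 4,5,6,7): XOR of data positions = 0⊕1⊕0 = 1
Codeword: 1011010

1011010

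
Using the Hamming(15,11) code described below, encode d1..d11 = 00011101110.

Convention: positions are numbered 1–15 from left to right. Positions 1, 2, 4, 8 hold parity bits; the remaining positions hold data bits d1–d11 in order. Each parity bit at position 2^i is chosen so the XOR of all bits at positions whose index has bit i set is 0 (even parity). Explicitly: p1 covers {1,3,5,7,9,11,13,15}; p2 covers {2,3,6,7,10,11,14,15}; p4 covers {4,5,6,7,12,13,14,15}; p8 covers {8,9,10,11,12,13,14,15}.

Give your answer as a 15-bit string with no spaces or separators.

Place data at non-parity positions: p1 p2 0 p4 0 0 1 p8 1 1 0 1 1 1 0
p1 (pos 1,3,5,7,9,11,13,15): XOR of data positions = 0⊕0⊕1⊕1⊕0⊕1⊕0 = 1
p2 (pos 2,3,6,7,10,11,14,15): XOR of data positions = 0⊕0⊕1⊕1⊕0⊕1⊕0 = 1
p4 (pos 4,5,6,7,12,13,14,15): XOR of data positions = 0⊕0⊕1⊕1⊕1⊕1⊕0 = 0
p8 (pos 8,9,10,11,12,13,14,15): XOR of data positions = 1⊕1⊕0⊕1⊕1⊕1⊕0 = 1
Codeword: 110000111101110

110000111101110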